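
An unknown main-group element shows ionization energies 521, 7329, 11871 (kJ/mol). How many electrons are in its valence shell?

1

Look for the largest jump between consecutive ionization energies: IE2/IE1 ≈ 14.1, far larger than any earlier ratio.
That jump marks the point where a core electron is being removed. So the atom has 1 valence electron.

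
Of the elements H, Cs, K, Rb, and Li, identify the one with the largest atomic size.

H is in period 1, group 1; Li is in period 2, group 1; K is in period 4, group 1; Rb is in period 5, group 1; Cs is in period 6, group 1.
Across a period the added protons contract the valence shell; down a group each new principal shell makes the atom larger.
All are in group 1, so atomic radius increases down the group.
The largest atomic size among these belongs to Cs.

Cs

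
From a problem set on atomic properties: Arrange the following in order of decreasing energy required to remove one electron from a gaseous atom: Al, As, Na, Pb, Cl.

Na is in period 3, group 1; Al is in period 3, group 13; Cl is in period 3, group 17; As is in period 4, group 15; Pb is in period 6, group 14.
Removing the outermost electron gets harder across a period and easier down a group.
These span different periods and groups, so the two trends combine.
Al > Na: both are in period 3; the period trend gives Al the larger value.
Pb > Al: period and group pull opposite ways; the across-period shift dominates (716 vs 578 kJ/mol).
As > Pb: relative to Pb, both the across-period and down-group shifts push As's first ionization energy up.
Cl > As: relative to As, both the across-period and down-group shifts push Cl's first ionization energy up.
Tabulated first ionization energy (kJ/mol): Na 496, Al 578, Cl 1251, As 947, Pb 716.
So from highest to lowest: Cl > As > Pb > Al > Na.

Cl > As > Pb > Al > Na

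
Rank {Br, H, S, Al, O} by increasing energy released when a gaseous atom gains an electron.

Al < H < O < S < Br

H is in period 1, group 1; O is in period 2, group 16; Al is in period 3, group 13; S is in period 3, group 16; Br is in period 4, group 17.
EA tends to increase across a period and decrease down a group, though the pattern is less regular than for IE or radius.
Here both period and group differ, so the two effects have to be weighed against each other.
H > Al: the two effects oppose for this pair; the down-group effect wins (73 vs 42 kJ/mol).
O > H: the two effects oppose for this pair; the across-period effect wins (141 vs 73 kJ/mol).
S > O: this pair runs against the simple trend — see the exception note.
Br > S: the two effects oppose for this pair; the across-period effect wins (325 vs 200 kJ/mol).
Note the exception: S has a higher electron affinity than O, contrary to the simple trend — the compact 2p subshell of O repels the added electron more than S's larger 3p does.
For reference (kJ/mol): H 73, O 141, Al 42, S 200, Br 325.
So from lowest to highest: Al < H < O < S < Br.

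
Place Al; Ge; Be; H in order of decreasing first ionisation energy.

First ionization energy rises across a period (greater Z_eff holds electrons more tightly) and falls down a group (valence electrons are farther from the nucleus).
These sit on a diagonal, where the across-period and down-group effects partly cancel.
Ge > Al: the two effects oppose for this pair; the across-period effect wins (762 vs 578 kJ/mol).
Be > Ge: period and group pull opposite ways; the down-group shift dominates (900 vs 762 kJ/mol).
H > Be: the two effects oppose for this pair; the down-group effect wins (1312 vs 900 kJ/mol).
Approximate values (kJ/mol): H 1312, Be 900, Al 578, Ge 762.
So from highest to lowest: H > Be > Ge > Al.

H > Be > Ge > Al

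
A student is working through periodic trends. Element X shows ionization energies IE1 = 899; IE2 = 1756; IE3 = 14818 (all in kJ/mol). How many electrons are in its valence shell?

2

Look for the largest jump between consecutive ionization energies: IE3/IE2 ≈ 8.4, far larger than any earlier ratio.
That jump marks the point where a core electron is being removed. So the atom has 2 valence electrons.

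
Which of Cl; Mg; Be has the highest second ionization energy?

Cl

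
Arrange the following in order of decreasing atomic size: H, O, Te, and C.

Te > C > O > H

H is in period 1, group 1; C is in period 2, group 14; O is in period 2, group 16; Te is in period 5, group 16.
Atomic radius shrinks across a period as nuclear charge pulls the same shell inward, and grows down a group as new shells are added.
These span different periods and groups, so the two trends combine.
O > H: the two effects oppose for this pair; the down-group effect wins (63 vs 32 pm).
C > O: C lies to the left of O in period 2, so the across-period effect alone puts C larger.
Te > C: the two effects oppose for this pair; the down-group effect wins (136 vs 75 pm).
Approximate values (pm): H 32, C 75, O 63, Te 136.
So from largest to smallest: Te > C > O > H.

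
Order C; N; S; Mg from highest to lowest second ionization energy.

Consider each +1 ion: C⁺ still has 3 valence electrons; N⁺ still has 4 valence electrons; S⁺ still has 5 valence electrons; Mg⁺ still has 1 valence electron.
All are still removing valence electrons, so compare the +1 ions as you would atoms: IE_2 generally rises across a period (higher Z_eff) and falls down a group (larger shell), subject to the usual subshell exceptions.
Valence configurations: C⁺ [He]2s²2p¹, N⁺ [He]2s²2p², S⁺ [Ne]3s²3p³, Mg⁺ [Ne]3s¹.
The numbers (kJ/mol): C 2353, N 2856, S 2252, Mg 1451.
Putting it together, IE_2: Mg < S < C < N.

N, C, S, Mg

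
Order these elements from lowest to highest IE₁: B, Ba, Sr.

B is in period 2, group 13; Sr is in period 5, group 2; Ba is in period 6, group 2.
IE₁ increases left→right with effective nuclear charge and decreases top→bottom as the valence shell moves farther out.
Neither a single period nor a single group — weigh both effects.
Sr > Ba: Sr sits above Ba in group 2, so the down-group effect alone puts Sr higher.
B > Sr: relative to Sr, both the across-period and down-group shifts push B's first ionization energy up.
Tabulated first ionization energy (kJ/mol): B 801, Sr 550, Ba 503.
So from lowest to highest: Ba < Sr < B.

Ba < Sr < B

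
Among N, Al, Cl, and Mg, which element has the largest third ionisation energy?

The third ionization energy removes an electron from the +2 ion. For each element: N²⁺ still has 3 valence electrons; Al²⁺ still has 1 valence electron; Cl²⁺ still has 5 valence electrons; Mg²⁺ is the bare [Ne] core.
Core electrons are held far more tightly than valence electrons, so Mg tops the IE_3 order.
Valence configurations: N²⁺ [He]2s²2p¹, Al²⁺ [Ne]3s¹, Cl²⁺ [Ne]3s²3p³.
Approximate IE_3 values (kJ/mol): N 4578, Al 2745, Cl 3822, Mg 7733.
So the third ionization energies run Al < Cl < N < Mg.

Mg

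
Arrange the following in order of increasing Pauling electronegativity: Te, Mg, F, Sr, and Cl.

Sr < Mg < Te < Cl < F

F is in period 2, group 17; Mg is in period 3, group 2; Cl is in period 3, group 17; Sr is in period 5, group 2; Te is in period 5, group 16.
Atoms toward the upper right of the periodic table pull bonding electrons most strongly.
Here both period and group differ, so the two effects have to be weighed against each other.
Mg > Sr: Mg sits above Sr in group 2, so the down-group effect alone puts Mg higher.
Te > Mg: the two effects oppose for this pair; the across-period effect wins (2.10 vs 1.31).
Cl > Te: both effects reinforce here, so Cl is clearly the higher of the two.
F > Cl: they share group 17; the group trend gives F the larger value.
Tabulated electronegativity (Pauling): F 3.98, Mg 1.31, Cl 3.16, Sr 0.95, Te 2.10.
So from lowest to highest: Sr < Mg < Te < Cl < F.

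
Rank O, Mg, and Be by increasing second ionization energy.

Mg < Be < O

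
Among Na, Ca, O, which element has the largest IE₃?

After 2 electrons have been removed, what remains? Na²⁺ is already 1 electron into the core; Ca²⁺ is the bare [Ar] core; O²⁺ still has 4 valence electrons.
Usually core removal costs more than valence removal, but here the competition is close: a tightly held n=2 valence electron can cost more to remove than an n=3 core electron, so the actual values have to decide it.
The numbers (kJ/mol): Na 6910, Ca 4912, O 5300.
Putting it together, IE_3: Ca < O < Na.

Na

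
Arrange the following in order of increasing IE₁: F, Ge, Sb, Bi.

IE₁ increases left→right with effective nuclear charge and decreases top→bottom as the valence shell moves farther out.
Neither a single period nor a single group — weigh both effects.
Ge > Bi: period and group pull opposite ways; the down-group shift dominates (762 vs 703 kJ/mol).
Sb > Ge: period and group pull opposite ways; the across-period shift dominates (831 vs 762 kJ/mol).
F > Sb: relative to Sb, both the across-period and down-group shifts push F's first ionization energy up.
For reference (kJ/mol): F 1681, Ge 762, Sb 831, Bi 703.
So from lowest to highest: Bi < Ge < Sb < F.

Bi < Ge < Sb < F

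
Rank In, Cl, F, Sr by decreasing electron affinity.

F is in period 2, group 17; Cl is in period 3, group 17; Sr is in period 5, group 2; In is in period 5, group 13.
Adding an electron releases more energy for atoms nearer the top right (short of the noble gases).
These span different periods and groups, so the two trends combine.
In > Sr: In lies to the right of Sr in period 5, so the across-period effect alone puts In higher.
F > In: relative to In, both the across-period and down-group shifts push F's electron affinity up.
Cl > F: this pair runs against the simple trend — see the exception note.
Note the exception: Cl has a higher electron affinity than F, contrary to the simple trend — F's small 2p subshell makes the incoming electron feel strong e⁻–e⁻ repulsion, so Cl actually releases more energy on gaining an electron.
Tabulated electron affinity (kJ/mol): F 328, Cl 349, Sr 5, In 29.
So from highest to lowest: Cl > F > In > Sr.

Cl > F > In > Sr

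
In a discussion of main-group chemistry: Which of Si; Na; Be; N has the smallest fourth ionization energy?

The fourth ionization energy removes an electron from the +3 ion. For each element: Si³⁺ still has 1 valence electron; Na³⁺ is already 2 electrons into the core; Be³⁺ is already 1 electron into the core; N³⁺ still has 2 valence electrons.
Breaking into a closed-shell core is much more expensive than removing a leftover valence electron — Na and Be have the largest IE_4 here.
Valence configurations: Si³⁺ [Ne]3s¹, N³⁺ [He]2s².
The numbers (kJ/mol): Si 4356, Na 9543, Be 21007, N 7475.
Hence IE_4: Si < N < Na < Be.

Si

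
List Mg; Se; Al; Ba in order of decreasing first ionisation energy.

Mg is in period 3, group 2; Al is in period 3, group 13; Se is in period 4, group 16; Ba is in period 6, group 2.
IE₁ increases left→right with effective nuclear charge and decreases top→bottom as the valence shell moves farther out.
Here both period and group differ, so the two effects have to be weighed against each other.
Al > Ba: both effects reinforce here, so Al is clearly the higher of the two.
Mg > Al: this pair runs against the simple trend — see the exception note.
Se > Mg: period and group pull opposite ways; the across-period shift dominates (941 vs 738 kJ/mol).
Note the exception: Mg has a higher first ionization energy than Al, contrary to the simple trend — Al's single 3p electron is easier to remove than one from Mg's filled 3s².
For reference (kJ/mol): Mg 738, Al 578, Se 941, Ba 503.
So from highest to lowest: Se > Mg > Al > Ba.

Se, Mg, Al, Ba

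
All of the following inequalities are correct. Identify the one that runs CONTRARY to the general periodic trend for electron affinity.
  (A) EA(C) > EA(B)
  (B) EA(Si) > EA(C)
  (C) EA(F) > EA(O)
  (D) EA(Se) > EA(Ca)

(B)

The general trend: electron affinity increases across a period and decreases down a group.
(A) C (period 2, group 14) vs B (period 2, group 13): the stated order agrees with the simple trend.
(B) Si (period 3, group 14) vs C (period 2, group 14): the stated order contradicts the simple trend.
(C) F (period 2, group 17) vs O (period 2, group 16): the stated order agrees with the simple trend.
(D) Se (period 4, group 16) vs Ca (period 4, group 2): the stated order agrees with the simple trend.
The exception is (B): Si's larger, more diffuse 3p orbitals accept an added electron slightly more readily than C's compact 2p.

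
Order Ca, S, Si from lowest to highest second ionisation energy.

Consider each +1 ion: Ca⁺ still has 1 valence electron; S⁺ still has 5 valence electrons; Si⁺ still has 3 valence electrons.
All are still removing valence electrons, so compare the +1 ions as you would atoms: IE_2 generally rises across a period (higher Z_eff) and falls down a group (larger shell), subject to the usual subshell exceptions.
Valence configurations: Ca⁺ [Ar]4s¹, S⁺ [Ne]3s²3p³, Si⁺ [Ne]3s²3p¹.
Tabulated IE_2 (kJ/mol): Ca 1145, S 2252, Si 1577.
So the second ionization energies run Ca < Si < S.

Ca, Si, S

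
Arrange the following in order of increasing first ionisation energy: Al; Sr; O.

First ionization energy rises across a period (greater Z_eff holds electrons more tightly) and falls down a group (valence electrons are farther from the nucleus).
These span different periods and groups, so the two trends combine.
Al > Sr: both effects reinforce here, so Al is clearly the higher of the two.
O > Al: both effects reinforce here, so O is clearly the higher of the two.
Approximate values (kJ/mol): O 1314, Al 578, Sr 550.
So from lowest to highest: Sr < Al < O.

Sr < Al < O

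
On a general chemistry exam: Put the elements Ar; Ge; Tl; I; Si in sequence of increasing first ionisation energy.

Si is in period 3, group 14; Ar is in period 3, group 18; Ge is in period 4, group 14; I is in period 5, group 17; Tl is in period 6, group 13.
IE₁ increases left→right with effective nuclear charge and decreases top→bottom as the valence shell moves farther out.
These span different periods and groups, so the two trends combine.
Ge > Tl: both effects reinforce here, so Ge is clearly the higher of the two.
Si > Ge: they share group 14; the group trend gives Si the larger value.
I > Si: period and group pull opposite ways; the across-period shift dominates (1008 vs 786 kJ/mol).
Ar > I: both effects reinforce here, so Ar is clearly the higher of the two.
Tabulated first ionization energy (kJ/mol): Si 786, Ar 1521, Ge 762, I 1008, Tl 589.
So from lowest to highest: Tl < Ge < Si < I < Ar.

Tl < Ge < Si < I < Ar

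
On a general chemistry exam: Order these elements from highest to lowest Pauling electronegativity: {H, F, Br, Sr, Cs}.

F > Br > H > Sr > Cs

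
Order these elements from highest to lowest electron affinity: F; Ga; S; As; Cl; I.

F is in period 2, group 17; S is in period 3, group 16; Cl is in period 3, group 17; Ga is in period 4, group 13; As is in period 4, group 15; I is in period 5, group 17.
EA tends to increase across a period and decrease down a group, though the pattern is less regular than for IE or radius.
Here both period and group differ, so the two effects have to be weighed against each other.
As > Ga: both are in period 4; the period trend gives As the larger value.
S > As: both effects reinforce here, so S is clearly the higher of the two.
I > S: period and group pull opposite ways; the across-period shift dominates (295 vs 200 kJ/mol).
F > I: F sits above I in group 17, so the down-group effect alone puts F higher.
Cl > F: this pair runs against the simple trend — see the exception note.
Note the exception: Cl has a higher electron affinity than F, contrary to the simple trend — F's small 2p subshell makes the incoming electron feel strong e⁻–e⁻ repulsion, so Cl actually releases more energy on gaining an electron.
For reference (kJ/mol): F 328, S 200, Cl 349, Ga 29, As 78, I 295.
So from highest to lowest: Cl > F > I > S > As > Ga.

Cl > F > I > S > As > Ga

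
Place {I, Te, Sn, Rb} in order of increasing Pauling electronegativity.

Rb < Sn < Te < I

Rb is in period 5, group 1; Sn is in period 5, group 14; Te is in period 5, group 16; I is in period 5, group 17.
EN rises left→right (higher Z_eff, smaller atoms) and falls top→bottom (larger, more shielded atoms).
All lie in period 5, so electronegativity increases left to right.
So from lowest to highest: Rb < Sn < Te < I.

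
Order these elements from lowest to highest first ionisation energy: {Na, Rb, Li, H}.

Rb < Na < Li < H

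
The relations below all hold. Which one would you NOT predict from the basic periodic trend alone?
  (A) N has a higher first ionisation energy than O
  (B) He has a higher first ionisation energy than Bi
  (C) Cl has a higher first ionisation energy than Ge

The general trend: first ionisation energy increases across a period and decreases down a group.
(A) N (period 2, group 15) vs O (period 2, group 16): the stated order contradicts the simple trend.
(B) He (period 1, group 18) vs Bi (period 6, group 15): the stated order agrees with the simple trend.
(C) Cl (period 3, group 17) vs Ge (period 4, group 14): the stated order agrees with the simple trend.
The exception is (A): pairing an electron in O's 2p⁴ costs repulsion energy, so O ionizes more easily than half-filled N (2p³).

(A)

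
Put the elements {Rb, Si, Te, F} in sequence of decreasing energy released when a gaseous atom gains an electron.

F, Te, Si, Rb

F is in period 2, group 17; Si is in period 3, group 14; Rb is in period 5, group 1; Te is in period 5, group 16.
Atoms with high Z_eff and room in the valence shell (especially the halogens) have the most exothermic electron affinities.
Here both period and group differ, so the two effects have to be weighed against each other.
Si > Rb: relative to Rb, both the across-period and down-group shifts push Si's electron affinity up.
Te > Si: the two effects oppose for this pair; the across-period effect wins (190 vs 134 kJ/mol).
F > Te: relative to Te, both the across-period and down-group shifts push F's electron affinity up.
For reference (kJ/mol): F 328, Si 134, Rb 47, Te 190.
So from highest to lowest: F > Te > Si > Rb.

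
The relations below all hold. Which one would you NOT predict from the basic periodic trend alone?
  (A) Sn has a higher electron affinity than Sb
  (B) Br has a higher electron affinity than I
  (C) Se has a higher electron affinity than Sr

(A)

The general trend: electron affinity increases across a period and decreases down a group.
(A) Sn (period 5, group 14) vs Sb (period 5, group 15): the stated order contradicts the simple trend.
(B) Br (period 4, group 17) vs I (period 5, group 17): the stated order agrees with the simple trend.
(C) Se (period 4, group 16) vs Sr (period 5, group 2): the stated order agrees with the simple trend.
The exception is (A): adding an electron to Sb's half-filled 5p³ is unfavourable, so Sn has the more exothermic EA.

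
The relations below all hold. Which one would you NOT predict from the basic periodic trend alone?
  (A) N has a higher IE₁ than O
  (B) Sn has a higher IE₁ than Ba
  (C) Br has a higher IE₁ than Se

(A)

The general trend: IE₁ increases across a period and decreases down a group.
(A) N (period 2, group 15) vs O (period 2, group 16): the stated order contradicts the simple trend.
(B) Sn (period 5, group 14) vs Ba (period 6, group 2): the stated order agrees with the simple trend.
(C) Br (period 4, group 17) vs Se (period 4, group 16): the stated order agrees with the simple trend.
The exception is (A): pairing an electron in O's 2p⁴ costs repulsion energy, so O ionizes more easily than half-filled N (2p³).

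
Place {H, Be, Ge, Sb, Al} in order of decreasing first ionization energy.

H, Be, Sb, Ge, Al

H is in period 1, group 1; Be is in period 2, group 2; Al is in period 3, group 13; Ge is in period 4, group 14; Sb is in period 5, group 15.
First ionization energy rises across a period (greater Z_eff holds electrons more tightly) and falls down a group (valence electrons are farther from the nucleus).
A diagonal step moves right (one effect) and down (the opposite effect) at once.
Ge > Al: period and group pull opposite ways; the across-period shift dominates (762 vs 578 kJ/mol).
Sb > Ge: period and group pull opposite ways; the across-period shift dominates (831 vs 762 kJ/mol).
Be > Sb: the two effects oppose for this pair; the down-group effect wins (900 vs 831 kJ/mol).
H > Be: period and group pull opposite ways; the down-group shift dominates (1312 vs 900 kJ/mol).
For reference (kJ/mol): H 1312, Be 900, Al 578, Ge 762, Sb 831.
So from highest to lowest: H > Be > Sb > Ge > Al.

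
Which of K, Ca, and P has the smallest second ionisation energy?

After 1 electron has been removed, what remains? K⁺ is the bare [Ar] core; Ca⁺ still has 1 valence electron; P⁺ still has 4 valence electrons.
Pulling an electron out of a noble-gas core costs far more than removing a remaining valence electron, so K sits at the high end of IE_2.
Valence configurations: Ca⁺ [Ar]4s¹, P⁺ [Ne]3s²3p².
Tabulated IE_2 (kJ/mol): K 3052, Ca 1145, P 1907.
Hence IE_2: Ca < P < K.

Ca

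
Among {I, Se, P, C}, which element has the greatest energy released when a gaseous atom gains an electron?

C is in period 2, group 14; P is in period 3, group 15; Se is in period 4, group 16; I is in period 5, group 17.
Electron affinity generally becomes more exothermic across a period toward the halogens and less exothermic down a group.
A diagonal step moves right (one effect) and down (the opposite effect) at once.
C > P: period and group pull opposite ways; the down-group shift dominates (122 vs 72 kJ/mol).
Se > C: the two effects oppose for this pair; the across-period effect wins (195 vs 122 kJ/mol).
I > Se: the two effects oppose for this pair; the across-period effect wins (295 vs 195 kJ/mol).
Tabulated electron affinity (kJ/mol): C 122, P 72, Se 195, I 295.
The greatest energy released when a gaseous atom gains an electron among these belongs to I.

I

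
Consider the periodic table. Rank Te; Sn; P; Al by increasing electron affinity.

Al < P < Sn < Te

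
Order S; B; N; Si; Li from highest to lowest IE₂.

Li > N > B > S > Si

IE_2 is the cost of taking one more electron from the +1 cation: S⁺ still has 5 valence electrons; B⁺ still has 2 valence electrons; N⁺ still has 4 valence electrons; Si⁺ still has 3 valence electrons; Li⁺ is the bare [He] core.
Pulling an electron out of a noble-gas core costs far more than removing a remaining valence electron, so Li sits at the high end of IE_2.
Valence configurations: S⁺ [Ne]3s²3p³, B⁺ [He]2s², N⁺ [He]2s²2p², Si⁺ [Ne]3s²3p¹.
Tabulated IE_2 (kJ/mol): S 2252, B 2427, N 2856, Si 1577, Li 7298.
Overall IE_2 order: Si < S < B < N < Li.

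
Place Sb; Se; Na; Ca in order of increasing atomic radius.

Se < Sb < Na < Ca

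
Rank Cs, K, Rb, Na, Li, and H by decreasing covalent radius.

H is in period 1, group 1; Li is in period 2, group 1; Na is in period 3, group 1; K is in period 4, group 1; Rb is in period 5, group 1; Cs is in period 6, group 1.
Atomic radius shrinks across a period as nuclear charge pulls the same shell inward, and grows down a group as new shells are added.
All are in group 1, so atomic radius increases down the group.
So from largest to smallest: Cs > Rb > K > Na > Li > H.

Cs > Rb > K > Na > Li > H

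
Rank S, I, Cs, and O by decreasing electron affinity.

O is in period 2, group 16; S is in period 3, group 16; I is in period 5, group 17; Cs is in period 6, group 1.
Atoms with high Z_eff and room in the valence shell (especially the halogens) have the most exothermic electron affinities.
These span different periods and groups, so the two trends combine.
O > Cs: relative to Cs, both the across-period and down-group shifts push O's electron affinity up.
S > O: this pair runs against the simple trend — see the exception note.
I > S: period and group pull opposite ways; the across-period shift dominates (295 vs 200 kJ/mol).
Note the exception: S has a higher electron affinity than O, contrary to the simple trend — the compact 2p subshell of O repels the added electron more than S's larger 3p does.
For reference (kJ/mol): O 141, S 200, I 295, Cs 46.
So from highest to lowest: I > S > O > Cs.

I, S, O, Cs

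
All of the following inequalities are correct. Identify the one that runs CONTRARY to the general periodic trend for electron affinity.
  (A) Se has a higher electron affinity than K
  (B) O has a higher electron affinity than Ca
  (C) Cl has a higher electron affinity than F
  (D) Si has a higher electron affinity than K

The general trend: electron affinity increases across a period and decreases down a group.
(A) Se (period 4, group 16) vs K (period 4, group 1): the stated order agrees with the simple trend.
(B) O (period 2, group 16) vs Ca (period 4, group 2): the stated order agrees with the simple trend.
(C) Cl (period 3, group 17) vs F (period 2, group 17): the stated order contradicts the simple trend.
(D) Si (period 3, group 14) vs K (period 4, group 1): the stated order agrees with the simple trend.
The exception is (C): F's small 2p subshell makes the incoming electron feel strong e⁻–e⁻ repulsion, so Cl actually releases more energy on gaining an electron.

(C)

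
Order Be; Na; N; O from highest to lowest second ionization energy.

Na, O, N, Be

The second ionization energy removes an electron from the +1 ion. For each element: Be⁺ still has 1 valence electron; Na⁺ is the bare [Ne] core; N⁺ still has 4 valence electrons; O⁺ still has 5 valence electrons.
Breaking into a closed-shell core is much more expensive than removing a leftover valence electron — Na has the largest IE_2 here.
Valence configurations: Be⁺ [He]2s¹, N⁺ [He]2s²2p², O⁺ [He]2s²2p³.
The numbers (kJ/mol): Be 1757, Na 4562, N 2856, O 3388.
Putting it together, IE_2: Be < N < O < Na.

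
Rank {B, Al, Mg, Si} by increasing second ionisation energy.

After 1 electron has been removed, what remains? B⁺ still has 2 valence electrons; Al⁺ still has 2 valence electrons; Mg⁺ still has 1 valence electron; Si⁺ still has 3 valence electrons.
All are still removing valence electrons, so compare the +1 ions as you would atoms: IE_2 generally rises across a period (higher Z_eff) and falls down a group (larger shell), subject to the usual subshell exceptions.
Valence configurations: B⁺ [He]2s², Al⁺ [Ne]3s², Mg⁺ [Ne]3s¹, Si⁺ [Ne]3s²3p¹.
Si⁺ loses a lone 3p electron whereas Al⁺ must break into a filled 3s² pair, so IE_2(Al) > IE_2(Si) even though Si has the higher nuclear charge.
The numbers (kJ/mol): B 2427, Al 1817, Mg 1451, Si 1577.
Hence IE_2: Mg < Si < Al < B.

Mg < Si < Al < B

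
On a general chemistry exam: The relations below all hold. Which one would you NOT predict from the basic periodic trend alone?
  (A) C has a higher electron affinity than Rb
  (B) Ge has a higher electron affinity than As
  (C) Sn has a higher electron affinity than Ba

(B)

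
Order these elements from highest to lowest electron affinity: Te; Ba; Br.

Br > Te > Ba

Br is in period 4, group 17; Te is in period 5, group 16; Ba is in period 6, group 2.
Atoms with high Z_eff and room in the valence shell (especially the halogens) have the most exothermic electron affinities.
Here both period and group differ, so the two effects have to be weighed against each other.
Te > Ba: relative to Ba, both the across-period and down-group shifts push Te's electron affinity up.
Br > Te: relative to Te, both the across-period and down-group shifts push Br's electron affinity up.
For reference (kJ/mol): Br 325, Te 190, Ba 14.
So from highest to lowest: Br > Te > Ba.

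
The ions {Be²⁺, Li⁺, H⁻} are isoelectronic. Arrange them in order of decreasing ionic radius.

All of these have 2 electrons, so size is governed by nuclear charge alone: the more protons, the stronger the pull on the same electron cloud, and the smaller the ion.
Nuclear charges: Be²⁺ (Z=4), Li⁺ (Z=3), H⁻ (Z=1).
Largest to smallest: H⁻ > Li⁺ > Be²⁺.

H⁻ > Li⁺ > Be²⁺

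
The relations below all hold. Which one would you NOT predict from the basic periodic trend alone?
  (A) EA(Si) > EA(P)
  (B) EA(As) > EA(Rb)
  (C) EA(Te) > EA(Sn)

(A)

The general trend: electron affinity increases across a period and decreases down a group.
(A) Si (period 3, group 14) vs P (period 3, group 15): the stated order contradicts the simple trend.
(B) As (period 4, group 15) vs Rb (period 5, group 1): the stated order agrees with the simple trend.
(C) Te (period 5, group 16) vs Sn (period 5, group 14): the stated order agrees with the simple trend.
The exception is (A): adding an electron to P's half-filled 3p³ is unfavourable, so Si (3p²) has the more exothermic EA.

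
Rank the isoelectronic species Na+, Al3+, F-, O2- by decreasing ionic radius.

O2- > F- > Na+ > Al3+

All of these have 10 electrons, so size is governed by nuclear charge alone: the more protons, the stronger the pull on the same electron cloud, and the smaller the ion.
Nuclear charges: Al3+ (Z=13), Na+ (Z=11), F- (Z=9), O2- (Z=8).
Largest to smallest: O2- > F- > Na+ > Al3+.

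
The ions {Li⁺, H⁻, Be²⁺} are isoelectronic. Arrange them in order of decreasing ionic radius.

H⁻ > Li⁺ > Be²⁺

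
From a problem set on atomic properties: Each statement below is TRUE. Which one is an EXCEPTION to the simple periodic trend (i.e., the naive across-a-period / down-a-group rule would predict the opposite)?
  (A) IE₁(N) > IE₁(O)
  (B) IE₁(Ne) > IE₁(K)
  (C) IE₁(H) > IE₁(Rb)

The general trend: IE₁ increases across a period and decreases down a group.
(A) N (period 2, group 15) vs O (period 2, group 16): the stated order contradicts the simple trend.
(B) Ne (period 2, group 18) vs K (period 4, group 1): the stated order agrees with the simple trend.
(C) H (period 1, group 1) vs Rb (period 5, group 1): the stated order agrees with the simple trend.
The exception is (A): pairing an electron in O's 2p⁴ costs repulsion energy, so O ionizes more easily than half-filled N (2p³).

(A)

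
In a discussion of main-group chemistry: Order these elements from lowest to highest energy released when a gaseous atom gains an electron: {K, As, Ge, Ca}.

Electron affinity generally becomes more exothermic across a period toward the halogens and less exothermic down a group.
All lie in period 4; the across-period trend (electron affinity increases left to right) applies, with the exception below.
Note the exception: K has a higher electron affinity than Ca, contrary to the simple trend — adding an electron to Ca (ns²) has to open a new, higher-energy np subshell, which is unfavourable.
Note the exception: Ge has a higher electron affinity than As, contrary to the simple trend — adding an electron to As's half-filled 4p³ is unfavourable, so Ge (4p²) has the more exothermic EA.
Approximate values (kJ/mol): K 48, Ca 2, Ge 119, As 78.
So from lowest to highest: Ca < K < As < Ge.

Ca < K < As < Ge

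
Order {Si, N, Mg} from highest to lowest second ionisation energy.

N > Si > Mg

The second ionization energy removes an electron from the +1 ion. For each element: Si⁺ still has 3 valence electrons; N⁺ still has 4 valence electrons; Mg⁺ still has 1 valence electron.
All are still removing valence electrons, so compare the +1 ions as you would atoms: IE_2 generally rises across a period (higher Z_eff) and falls down a group (larger shell), subject to the usual subshell exceptions.
Valence configurations: Si⁺ [Ne]3s²3p¹, N⁺ [He]2s²2p², Mg⁺ [Ne]3s¹.
The numbers (kJ/mol): Si 1577, N 2856, Mg 1451.
Putting it together, IE_2: Mg < Si < N.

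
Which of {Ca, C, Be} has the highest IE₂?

After 1 electron has been removed, what remains? Ca⁺ still has 1 valence electron; C⁺ still has 3 valence electrons; Be⁺ still has 1 valence electron.
All are still removing valence electrons, so compare the +1 ions as you would atoms: IE_2 generally rises across a period (higher Z_eff) and falls down a group (larger shell), subject to the usual subshell exceptions.
Valence configurations: Ca⁺ [Ar]4s¹, C⁺ [He]2s²2p¹, Be⁺ [He]2s¹.
The numbers (kJ/mol): Ca 1145, C 2353, Be 1757.
Hence IE_2: Ca < Be < C.

C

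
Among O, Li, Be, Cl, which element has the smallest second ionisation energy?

The second ionization energy removes an electron from the +1 ion. For each element: O⁺ still has 5 valence electrons; Li⁺ is the bare [He] core; Be⁺ still has 1 valence electron; Cl⁺ still has 6 valence electrons.
Breaking into a closed-shell core is much more expensive than removing a leftover valence electron — Li has the largest IE_2 here.
Valence configurations: O⁺ [He]2s²2p³, Be⁺ [He]2s¹, Cl⁺ [Ne]3s²3p⁴.
Tabulated IE_2 (kJ/mol): O 3388, Li 7298, Be 1757, Cl 2298.
Hence IE_2: Be < Cl < O < Li.

Be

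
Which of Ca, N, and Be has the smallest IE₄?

Ca

After 3 electrons have been removed, what remains? Ca³⁺ is already 1 electron into the core; N³⁺ still has 2 valence electrons; Be³⁺ is already 1 electron into the core.
Usually core removal costs more than valence removal, but here the competition is close: a tightly held n=2 valence electron can cost more to remove than an n=3 core electron, so the actual values have to decide it.
Approximate IE_4 values (kJ/mol): Ca 6491, N 7475, Be 21007.
Hence IE_4: Ca < N < Be.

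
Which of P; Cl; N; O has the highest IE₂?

O

The second ionization energy removes an electron from the +1 ion. For each element: P⁺ still has 4 valence electrons; Cl⁺ still has 6 valence electrons; N⁺ still has 4 valence electrons; O⁺ still has 5 valence electrons.
All are still removing valence electrons, so compare the +1 ions as you would atoms: IE_2 generally rises across a period (higher Z_eff) and falls down a group (larger shell), subject to the usual subshell exceptions.
Valence configurations: P⁺ [Ne]3s²3p², Cl⁺ [Ne]3s²3p⁴, N⁺ [He]2s²2p², O⁺ [He]2s²2p³.
Tabulated IE_2 (kJ/mol): P 1907, Cl 2298, N 2856, O 3388.
So the second ionization energies run P < Cl < N < O.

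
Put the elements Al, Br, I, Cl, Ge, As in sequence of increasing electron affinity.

Al is in period 3, group 13; Cl is in period 3, group 17; Ge is in period 4, group 14; As is in period 4, group 15; Br is in period 4, group 17; I is in period 5, group 17.
Atoms with high Z_eff and room in the valence shell (especially the halogens) have the most exothermic electron affinities.
Here both period and group differ, so the two effects have to be weighed against each other.
As > Al: period and group pull opposite ways; the across-period shift dominates (78 vs 42 kJ/mol).
Ge > As: this pair runs against the simple trend — see the exception note.
I > Ge: the two effects oppose for this pair; the across-period effect wins (295 vs 119 kJ/mol).
Br > I: they share group 17; the group trend gives Br the larger value.
Cl > Br: Cl sits above Br in group 17, so the down-group effect alone puts Cl higher.
Note the exception: Ge has a higher electron affinity than As, contrary to the simple trend — adding an electron to As's half-filled 4p³ is unfavourable, so Ge (4p²) has the more exothermic EA.
Tabulated electron affinity (kJ/mol): Al 42, Cl 349, Ge 119, As 78, Br 325, I 295.
So from lowest to highest: Al < As < Ge < I < Br < Cl.

Al < As < Ge < I < Br < Cl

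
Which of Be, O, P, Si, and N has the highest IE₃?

IE_3 is the cost of taking one more electron from the +2 cation: Be²⁺ is the bare [He] core; O²⁺ still has 4 valence electrons; P²⁺ still has 3 valence electrons; Si²⁺ still has 2 valence electrons; N²⁺ still has 3 valence electrons.
Pulling an electron out of a noble-gas core costs far more than removing a remaining valence electron, so Be sits at the high end of IE_3.
Valence configurations: O²⁺ [He]2s²2p², P²⁺ [Ne]3s²3p¹, Si²⁺ [Ne]3s², N²⁺ [He]2s²2p¹.
P²⁺ loses a lone 3p electron whereas Si²⁺ must break into a filled 3s² pair, so IE_3(Si) > IE_3(P) even though P has the higher nuclear charge.
The numbers (kJ/mol): Be 14849, O 5300, P 2914, Si 3232, N 4578.
Putting it together, IE_3: P < Si < N < O < Be.

Be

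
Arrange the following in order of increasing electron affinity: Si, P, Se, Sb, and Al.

Al is in period 3, group 13; Si is in period 3, group 14; P is in period 3, group 15; Se is in period 4, group 16; Sb is in period 5, group 15.
Electron affinity generally becomes more exothermic across a period toward the halogens and less exothermic down a group.
Neither a single period nor a single group — weigh both effects.
P > Al: both are in period 3; the period trend gives P the larger value.
Sb > P: this pair runs against the simple trend — see the exception note.
Si > Sb: the two effects oppose for this pair; the down-group effect wins (134 vs 103 kJ/mol).
Se > Si: period and group pull opposite ways; the across-period shift dominates (195 vs 134 kJ/mol).
Note the exception: Sb has a higher electron affinity than P, contrary to the simple trend — both are half-filled np³, but the pairing/repulsion penalty for the added electron shrinks as the p orbitals become larger and more diffuse down the group, and for Sb that outweighs the weaker nuclear attraction.
Note the exception: Si has a higher electron affinity than P, contrary to the simple trend — adding an electron to P's half-filled 3p³ is unfavourable, so Si (3p²) has the more exothermic EA.
Tabulated electron affinity (kJ/mol): Al 42, Si 134, P 72, Se 195, Sb 103.
So from lowest to highest: Al < P < Sb < Si < Se.

Al < P < Sb < Si < Se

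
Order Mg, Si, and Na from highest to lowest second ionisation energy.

Na > Si > Mg

IE_2 is the cost of taking one more electron from the +1 cation: Mg⁺ still has 1 valence electron; Si⁺ still has 3 valence electrons; Na⁺ is the bare [Ne] core.
Pulling an electron out of a noble-gas core costs far more than removing a remaining valence electron, so Na sits at the high end of IE_2.
Valence configurations: Mg⁺ [Ne]3s¹, Si⁺ [Ne]3s²3p¹.
Tabulated IE_2 (kJ/mol): Mg 1451, Si 1577, Na 4562.
Overall IE_2 order: Mg < Si < Na.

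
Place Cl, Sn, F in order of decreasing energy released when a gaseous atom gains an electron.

Cl, F, Sn

Electron affinity generally becomes more exothermic across a period toward the halogens and less exothermic down a group.
These span different periods and groups, so the two trends combine.
F > Sn: relative to Sn, both the across-period and down-group shifts push F's electron affinity up.
Cl > F: this pair runs against the simple trend — see the exception note.
Note the exception: Cl has a higher electron affinity than F, contrary to the simple trend — F's small 2p subshell makes the incoming electron feel strong e⁻–e⁻ repulsion, so Cl actually releases more energy on gaining an electron.
Approximate values (kJ/mol): F 328, Cl 349, Sn 107.
So from highest to lowest: Cl > F > Sn.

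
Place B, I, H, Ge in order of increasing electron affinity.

EA tends to increase across a period and decrease down a group, though the pattern is less regular than for IE or radius.
Here both period and group differ, so the two effects have to be weighed against each other.
H > B: the two effects oppose for this pair; the down-group effect wins (73 vs 27 kJ/mol).
Ge > H: the two effects oppose for this pair; the across-period effect wins (119 vs 73 kJ/mol).
I > Ge: period and group pull opposite ways; the across-period shift dominates (295 vs 119 kJ/mol).
Approximate values (kJ/mol): H 73, B 27, Ge 119, I 295.
So from lowest to highest: B < H < Ge < I.

B < H < Ge < I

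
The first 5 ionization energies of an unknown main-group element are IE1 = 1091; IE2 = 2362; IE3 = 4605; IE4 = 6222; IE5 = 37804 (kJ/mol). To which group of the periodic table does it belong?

Group 14

Look for the largest jump between consecutive ionization energies: IE5/IE4 ≈ 6.1, far larger than any earlier ratio.
That jump marks the point where a core electron is being removed. So the atom has 4 valence electrons.
A main-group element with 4 valence electrons is in group 14.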